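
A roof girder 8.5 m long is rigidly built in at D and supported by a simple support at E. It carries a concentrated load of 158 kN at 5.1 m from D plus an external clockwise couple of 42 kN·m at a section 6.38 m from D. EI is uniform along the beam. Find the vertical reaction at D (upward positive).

Take the reaction at E as the redundant and release it; the primary structure is a cantilever fixed at D.
Downward deflection at the released point E due to the loads:
  point load 158 at a = 5.1: Pa²(3L − a)/(6EI) = 13973/EI
  clockwise couple 42 at a = 6.38: M₀a(2L − a)/(2EI) = 1423/EI
  δ_0 = 15395/EI
Flexibility coefficient — unit upward force at E: δ_{EE} = L³/(3EI) = 204.7/EI.
The prop prevents deflection at E: R_E = δ_0/δ_{EE} = 15395/204.7 = 75.21 kN.
Vertical equilibrium: R_D = ΣP − R_E = 158 − 75.21 = 82.79 kN.

R_D = 82.79 kN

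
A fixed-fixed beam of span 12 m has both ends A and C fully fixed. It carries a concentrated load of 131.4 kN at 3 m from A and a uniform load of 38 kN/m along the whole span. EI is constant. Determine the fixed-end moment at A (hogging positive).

Take the two fixed-end moments M_A, M_C as redundants; the released structure is the simple span AC.
End rotations of the released simple span under the applied load (×1/EI):
  at A: point load 131.4 at a = 3: Pab(L + b)/(6LEI) = 1035/EI
  at C: point load 131.4 at a = 3: Pab(L + a)/(6LEI) = 739.1/EI
  at A: UDL 38: wL³/(24EI) = 2736/EI
  at C: UDL 38: wL³/(24EI) = 2736/EI
  θ_A0 = 3771/EI,  θ_C0 = 3475/EI
Flexibility coefficients: a unit moment at one end gives L/(3EI) there and L/(6EI) at the far end, so f₁₁ = f₂₂ = 4/EI and f₁₂ = f₂₁ = 2/EI.
Compatibility — zero rotation at each built-in end:
  4 M_A + 2 M_C = 3771
  2 M_A + 4 M_C = 3475
Solving the pair gives M_A = 677.7 kN·m and M_C = 529.9 kN·m (hogging).

M_A = 677.7 kN·m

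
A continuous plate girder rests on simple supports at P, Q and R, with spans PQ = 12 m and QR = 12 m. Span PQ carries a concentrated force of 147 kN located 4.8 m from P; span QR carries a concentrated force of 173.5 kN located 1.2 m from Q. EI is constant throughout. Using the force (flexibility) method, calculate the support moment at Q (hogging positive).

M_Q = 237.2 kN·m

Take M_Q as the redundant. Released structure: two simple spans PQ and QR with a hinge at Q.
End slopes at the hinge Q, treating each span as simply supported:
  span PQ: point load 147 at a = 4.8: Pab(L + a)/(6LEI) = 1185/EI
  span QR: point load 173.5 at a = 1.2: Pab(L + b)/(6LEI) = 712/EI
  relative rotation θ_0 = (1185 + 712)/EI = 1897/EI
A unit hogging moment at Q produces rotation L₁/(3EI) + L₂/(3EI) = 8/EI.
Compatibility: M_Q·(L₁+L₂)/(3EI) = θ_0, giving M_Q = 237.2 kN·m (hogging).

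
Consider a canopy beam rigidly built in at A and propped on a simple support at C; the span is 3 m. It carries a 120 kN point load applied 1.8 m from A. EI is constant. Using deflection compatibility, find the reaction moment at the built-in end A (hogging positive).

M_A = 60.48 kN·m

Remove the prop at C; the released (primary) structure is a cantilever built in at A.
Primary-structure tip deflection at C by superposition:
  point load 120 at a = 1.8: Pa²(3L − a)/(6EI) = 466.6/EI
Tip deflection under a unit load at C: L³/(3EI) = 9/EI.
The prop prevents deflection at C: R_C = δ_0/δ_{CC} = 466.6/9 = 51.84 kN.
Moment equilibrium about A: M_A = Σ(load moments about A) − R_C·L = 216 − 51.84×3 = 60.48 kN·m.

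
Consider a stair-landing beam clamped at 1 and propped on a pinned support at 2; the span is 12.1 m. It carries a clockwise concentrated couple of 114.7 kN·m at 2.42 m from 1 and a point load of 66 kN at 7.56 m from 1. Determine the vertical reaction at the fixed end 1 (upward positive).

Remove the prop at 2; the released (primary) structure is a cantilever built in at 1.
Downward deflection at the released point 2 due to the loads:
  clockwise couple 114.7 at a = 2.42: M₀a(2L − a)/(2EI) = 3023/EI
  point load 66 at a = 7.56: Pa²(3L − a)/(6EI) = 18069/EI
  δ_0 = 21091/EI
Flexibility coefficient — unit upward force at 2: δ_{22} = L³/(3EI) = 590.5/EI.
The prop prevents deflection at 2: R_2 = δ_0/δ_{22} = 21091/590.5 = 35.72 kN.
Vertical equilibrium: R_1 = ΣP − R_2 = 66 − 35.72 = 30.28 kN.

R_1 = 30.28 kN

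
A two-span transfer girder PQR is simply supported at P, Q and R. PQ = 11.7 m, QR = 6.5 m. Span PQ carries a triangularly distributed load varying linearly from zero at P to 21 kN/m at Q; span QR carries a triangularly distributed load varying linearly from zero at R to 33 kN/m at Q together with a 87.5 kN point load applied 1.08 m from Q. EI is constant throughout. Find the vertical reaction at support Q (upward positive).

R_Q = 270 kN

Insert a hinge at Q; M_Q is the redundant, and each span becomes simply supported.
Discontinuity in slope at Q on the released structure — sum the simple-span end rotations:
  span PQ: triangular load, peak 21: w₀L³/(45EI) = 747.4/EI
  span QR: triangular load, peak 33: w₀L³/(45EI) = 201.4/EI
  span QR: point load 87.5 at a = 1.08: Pab(L + b)/(6LEI) = 156.5/EI
  relative rotation θ_0 = (747.4 + 357.9)/EI = 1105/EI
A unit hogging moment at Q produces rotation L₁/(3EI) + L₂/(3EI) = 6.067/EI.
Compatibility: M_Q·(L₁+L₂)/(3EI) = θ_0, giving M_Q = 182.2 kN·m (hogging).
Span PQ, ΣM about P with M_Q applied at Q: R_Q^{PQ}·11.7 = 958.2 + 182.2, so R_Q^{PQ} = 97.47 kN and R_P = 122.8 − 97.47 = 25.38 kN.
Span QR, ΣM about R: R_Q^{QR}·6.5 = 939 + 182.2, so R_Q^{QR} = 172.5 kN and R_R = 194.8 − 172.5 = 22.26 kN.
R_Q = 97.47 + 172.5 = 270 kN.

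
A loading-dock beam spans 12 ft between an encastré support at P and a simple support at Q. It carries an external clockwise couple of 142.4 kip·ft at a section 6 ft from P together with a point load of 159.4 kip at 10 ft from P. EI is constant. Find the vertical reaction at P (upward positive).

R_P = 26.13 kip

Release the roller at Q. Primary structure: cantilever fixed at P.
Free-end deflection of the primary structure under the applied loading (downward +):
  clockwise couple 142.4 at a = 6: M₀a(2L − a)/(2EI) = 7690/EI
  point load 159.4 at a = 10: Pa²(3L − a)/(6EI) = 69073/EI
  δ_0 = 76763/EI
Flexibility coefficient — unit upward force at Q: δ_{QQ} = L³/(3EI) = 576/EI.
Compatibility at Q: δ_0 − R_Q·δ_{QQ} = 0, so R_Q = 76763/576 = 133.3 kip.
Vertical equilibrium: R_P = ΣP − R_Q = 159.4 − 133.3 = 26.13 kip.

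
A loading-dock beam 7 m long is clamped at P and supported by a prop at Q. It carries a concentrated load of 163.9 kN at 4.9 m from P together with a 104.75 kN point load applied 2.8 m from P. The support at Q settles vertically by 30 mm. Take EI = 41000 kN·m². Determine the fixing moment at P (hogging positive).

M_P = 372.7 kN·m

Choose R_Q as the redundant. The primary structure is the cantilever fixed at P.
Primary-structure tip deflection at Q by superposition:
  point load 163.9 at a = 4.9: Pa²(3L − a)/(6EI) = 10560/EI
  point load 104.75 at a = 2.8: Pa²(3L − a)/(6EI) = 2491/EI
  δ_0 = 13051/EI
Tip deflection under a unit load at Q: L³/(3EI) = 114.3/EI.
With EI = 41000 kN·m²: δ_0 = 0.31831 m and δ_{QQ} = 0.002789 m/kN.
Compatibility — the beam at Q must follow the support down by 0.03 m: δ_0 − R_Q·δ_{QQ} = 0.03, so R_Q = (0.31831 − 0.03)/0.002789 = 103.4 kN.
Moment equilibrium about P: M_P = Σ(load moments about P) − R_Q·L = 1096 − 103.4×7 = 372.7 kN·m.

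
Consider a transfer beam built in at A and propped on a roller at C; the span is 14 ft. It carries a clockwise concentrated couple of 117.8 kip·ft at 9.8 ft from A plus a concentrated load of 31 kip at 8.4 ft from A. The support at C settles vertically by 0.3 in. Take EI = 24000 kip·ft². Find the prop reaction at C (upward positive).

R_C = 24.22 kip

Remove the prop at C; the released (primary) structure is a cantilever built in at A.
Free-end deflection of the primary structure under the applied loading (downward +):
  clockwise couple 117.8 at a = 9.8: M₀a(2L − a)/(2EI) = 10505/EI
  point load 31 at a = 8.4: Pa²(3L − a)/(6EI) = 12249/EI
  δ_0 = 22755/EI
Flexibility coefficient — unit upward force at C: δ_{CC} = L³/(3EI) = 914.7/EI.
With EI = 24000 kip·ft²: δ_0 = 0.94811 ft and δ_{CC} = 0.038111 ft/kip.
Compatibility — the beam at C must follow the support down by 0.025 ft: δ_0 − R_C·δ_{CC} = 0.025, so R_C = (0.94811 − 0.025)/0.038111 = 24.22 kip.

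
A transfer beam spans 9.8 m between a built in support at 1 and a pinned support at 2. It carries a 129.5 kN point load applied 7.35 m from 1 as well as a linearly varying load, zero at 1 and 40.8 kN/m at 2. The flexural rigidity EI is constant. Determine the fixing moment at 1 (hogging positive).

Take the reaction at 2 as the redundant and release it; the primary structure is a cantilever fixed at 1.
Deflection at 2 on the released cantilever, summing each load's contribution:
  point load 129.5 at a = 7.35: Pa²(3L − a)/(6EI) = 25710/EI
  triangular load, peak 40.8 at the free end: 11w₀L⁴/(120EI) = 34497/EI
  δ_0 = 60207/EI
Tip deflection under a unit load at 2: L³/(3EI) = 313.7/EI.
The prop prevents deflection at 2: R_2 = δ_0/δ_{22} = 60207/313.7 = 191.9 kN.
Moment equilibrium about 1: M_1 = Σ(load moments about 1) − R_2·L = 2258 − 191.9×9.8 = 377.3 kN·m.

M_1 = 377.3 kN·m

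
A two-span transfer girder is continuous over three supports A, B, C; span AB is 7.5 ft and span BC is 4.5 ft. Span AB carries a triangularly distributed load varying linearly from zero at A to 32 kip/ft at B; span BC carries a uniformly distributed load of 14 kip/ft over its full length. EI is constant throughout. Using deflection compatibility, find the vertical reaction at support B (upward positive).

R_B = 142.9 kip

Take M_B as the redundant. Released structure: two simple spans AB and BC with a hinge at B.
Discontinuity in slope at B on the released structure — sum the simple-span end rotations:
  span AB: triangular load, peak 32: w₀L³/(45EI) = 300/EI
  span BC: UDL 14: wL³/(24EI) = 53.16/EI
  relative rotation θ_0 = (300 + 53.16)/EI = 353.2/EI
A unit hogging moment at B produces rotation L₁/(3EI) + L₂/(3EI) = 4/EI.
Slope continuity at B: θ_0 = M_B·4/EI, so M_B = 353.2/4 = 88.29 kip·ft (hogging).
Span AB, ΣM about A with M_B applied at B: R_B^{AB}·7.5 = 600 + 88.29, so R_B^{AB} = 91.77 kip and R_A = 120 − 91.77 = 28.23 kip.
Span BC, ΣM about C: R_B^{BC}·4.5 = 141.8 + 88.29, so R_B^{BC} = 51.12 kip and R_C = 63 − 51.12 = 11.88 kip.
R_B = 91.77 + 51.12 = 142.9 kip.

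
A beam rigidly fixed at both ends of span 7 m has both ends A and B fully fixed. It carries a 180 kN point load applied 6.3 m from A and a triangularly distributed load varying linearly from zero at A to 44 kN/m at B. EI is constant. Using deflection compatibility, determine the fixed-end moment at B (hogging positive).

M_B = 209.9 kN·m

Release both end moments; the primary structure is a simply-supported span AB with redundants M_A and M_B.
On the primary (simply-supported) span, the end slopes from the loading are:
  at A: point load 180 at a = 6.3: Pab(L + b)/(6LEI) = 145.5/EI
  at B: point load 180 at a = 6.3: Pab(L + a)/(6LEI) = 251.4/EI
  at A: triangular load, peak 44: 7w₀L³/(360EI) = 293.5/EI
  at B: triangular load, peak 44: w₀L³/(45EI) = 335.4/EI
  θ_A0 = 439/EI,  θ_B0 = 586.7/EI
Flexibility coefficients: a unit moment at one end gives L/(3EI) there and L/(6EI) at the far end, so f₁₁ = f₂₂ = 2.333/EI and f₁₂ = f₂₁ = 1.167/EI.
Compatibility — zero rotation at each built-in end:
  2.333 M_A + 1.167 M_B = 439
  1.167 M_A + 2.333 M_B = 586.7
Solving the pair gives M_A = 83.21 kN·m and M_B = 209.9 kN·m (hogging).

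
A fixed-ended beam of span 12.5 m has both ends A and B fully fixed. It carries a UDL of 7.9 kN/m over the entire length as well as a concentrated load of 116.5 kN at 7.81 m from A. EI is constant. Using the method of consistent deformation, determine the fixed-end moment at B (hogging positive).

Release both end moments; the primary structure is a simply-supported span AB with redundants M_A and M_B.
End rotations of the released simple span under the applied load (×1/EI):
  at A: UDL 7.9: wL³/(24EI) = 642.9/EI
  at B: UDL 7.9: wL³/(24EI) = 642.9/EI
  at A: point load 116.5 at a = 7.81: Pab(L + b)/(6LEI) = 978.1/EI
  at B: point load 116.5 at a = 7.81: Pab(L + a)/(6LEI) = 1156/EI
  θ_A0 = 1621/EI,  θ_B0 = 1798/EI
Flexibility coefficients: a unit moment at one end gives L/(3EI) there and L/(6EI) at the far end, so f₁₁ = f₂₂ = 4.167/EI and f₁₂ = f₂₁ = 2.083/EI.
Compatibility — zero rotation at each built-in end:
  4.167 M_A + 2.083 M_B = 1621
  2.083 M_A + 4.167 M_B = 1798
Solving the pair gives M_A = 231 kN·m and M_B = 316.2 kN·m (hogging).

M_B = 316.2 kN·m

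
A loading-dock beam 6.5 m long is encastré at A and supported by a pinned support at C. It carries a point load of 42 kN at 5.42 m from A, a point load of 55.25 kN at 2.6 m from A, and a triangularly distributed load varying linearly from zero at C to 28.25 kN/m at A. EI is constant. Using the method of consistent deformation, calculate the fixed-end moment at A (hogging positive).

Remove the prop at C; the released (primary) structure is a cantilever built in at A.
Free-end deflection of the primary structure under the applied loading (downward +):
  point load 42 at a = 5.42: Pa²(3L − a)/(6EI) = 2895/EI
  point load 55.25 at a = 2.6: Pa²(3L − a)/(6EI) = 1052/EI
  triangular load, peak 28.25 at the fixed end: w₀L⁴/(30EI) = 1681/EI
  δ_0 = 5628/EI
Tip deflection under a unit load at C: L³/(3EI) = 91.54/EI.
Compatibility at C: δ_0 − R_C·δ_{CC} = 0, so R_C = 5628/91.54 = 61.48 kN.
Moment equilibrium about A: M_A = Σ(load moments about A) − R_C·L = 570.2 − 61.48×6.5 = 170.6 kN·m.

M_A = 170.6 kN·m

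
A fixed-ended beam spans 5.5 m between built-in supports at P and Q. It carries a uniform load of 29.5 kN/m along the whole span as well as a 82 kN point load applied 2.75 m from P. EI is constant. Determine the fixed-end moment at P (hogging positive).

Release both end moments; the primary structure is a simply-supported span PQ with redundants M_P and M_Q.
Simple-span end rotations at P and Q under the given loads:
  at P: UDL 29.5: wL³/(24EI) = 204.5/EI
  at Q: UDL 29.5: wL³/(24EI) = 204.5/EI
  at P: point load 82 at a = 2.75: Pab(L + b)/(6LEI) = 155/EI
  at Q: point load 82 at a = 2.75: Pab(L + a)/(6LEI) = 155/EI
  θ_P0 = 359.5/EI,  θ_Q0 = 359.5/EI
Flexibility coefficients: a unit moment at one end gives L/(3EI) there and L/(6EI) at the far end, so f₁₁ = f₂₂ = 1.833/EI and f₁₂ = f₂₁ = 0.9167/EI.
Compatibility — zero rotation at each built-in end:
  1.833 M_P + 0.9167 M_Q = 359.5
  0.9167 M_P + 1.833 M_Q = 359.5
Solving the pair gives M_P = 130.7 kN·m and M_Q = 130.7 kN·m (hogging).

M_P = 130.7 kN·m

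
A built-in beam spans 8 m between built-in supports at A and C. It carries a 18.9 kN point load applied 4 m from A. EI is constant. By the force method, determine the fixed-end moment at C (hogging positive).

M_C = 18.9 kN·m

Take the two fixed-end moments M_A, M_C as redundants; the released structure is the simple span AC.
Simple-span end rotations at A and C under the given loads:
  at A: point load 18.9 at a = 4: Pab(L + b)/(6LEI) = 75.6/EI
  at C: point load 18.9 at a = 4: Pab(L + a)/(6LEI) = 75.6/EI
  θ_A0 = 75.6/EI,  θ_C0 = 75.6/EI
Flexibility coefficients: a unit moment at one end gives L/(3EI) there and L/(6EI) at the far end, so f₁₁ = f₂₂ = 2.667/EI and f₁₂ = f₂₁ = 1.333/EI.
Compatibility — zero rotation at each built-in end:
  2.667 M_A + 1.333 M_C = 75.6
  1.333 M_A + 2.667 M_C = 75.6
Solving the pair gives M_A = 18.9 kN·m and M_C = 18.9 kN·m (hogging).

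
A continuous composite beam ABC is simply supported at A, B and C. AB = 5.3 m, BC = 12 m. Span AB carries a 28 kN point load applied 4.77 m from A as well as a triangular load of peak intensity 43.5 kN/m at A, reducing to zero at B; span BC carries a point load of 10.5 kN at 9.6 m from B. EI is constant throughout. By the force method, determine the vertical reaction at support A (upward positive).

Release continuity at B by inserting a hinge; the redundant is the internal moment M_B. The primary structure is two simply-supported spans AB and BC.
Discontinuity in slope at B on the released structure — sum the simple-span end rotations:
  span AB: point load 28 at a = 4.77: Pab(L + a)/(6LEI) = 22.42/EI
  span AB: triangular load, peak 43.5: 7w₀L³/(360EI) = 125.9/EI
  span BC: point load 10.5 at a = 9.6: Pab(L + b)/(6LEI) = 48.38/EI
  relative rotation θ_0 = (148.3 + 48.38)/EI = 196.7/EI
A unit hogging moment at B produces rotation L₁/(3EI) + L₂/(3EI) = 5.767/EI.
Compatibility: M_B·(L₁+L₂)/(3EI) = θ_0, giving M_B = 34.11 kN·m (hogging).
Span AB, ΣM about A with M_B applied at B: R_B^{AB}·5.3 = 337.2 + 34.11, so R_B^{AB} = 70.06 kN and R_A = 143.3 − 70.06 = 73.21 kN.

R_A = 73.21 kN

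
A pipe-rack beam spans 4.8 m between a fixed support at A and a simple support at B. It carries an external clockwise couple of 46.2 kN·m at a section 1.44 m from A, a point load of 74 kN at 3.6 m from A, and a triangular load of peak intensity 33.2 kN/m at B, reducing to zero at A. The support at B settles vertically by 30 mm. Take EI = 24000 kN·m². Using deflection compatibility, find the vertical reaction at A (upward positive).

R_A = 75.2 kN

Take the reaction at B as the redundant and release it; the primary structure is a cantilever fixed at A.
Deflection at B on the released cantilever, summing each load's contribution:
  clockwise couple 46.2 at a = 1.44: M₀a(2L − a)/(2EI) = 271.4/EI
  point load 74 at a = 3.6: Pa²(3L − a)/(6EI) = 1726/EI
  triangular load, peak 33.2 at the free end: 11w₀L⁴/(120EI) = 1616/EI
  δ_0 = 3613/EI
Tip deflection under a unit load at B: L³/(3EI) = 36.86/EI.
With EI = 24000 kN·m²: δ_0 = 0.15055 m and δ_{BB} = 0.001536 m/kN.
Compatibility — the beam at B must follow the support down by 0.03 m: δ_0 − R_B·δ_{BB} = 0.03, so R_B = (0.15055 − 0.03)/0.001536 = 78.48 kN.
Vertical equilibrium: R_A = ΣP − R_B = 153.7 − 78.48 = 75.2 kN.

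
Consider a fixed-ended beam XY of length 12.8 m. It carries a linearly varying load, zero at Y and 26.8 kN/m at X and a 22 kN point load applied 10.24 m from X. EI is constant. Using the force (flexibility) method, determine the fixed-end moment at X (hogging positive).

M_X = 228.6 kN·m

Release both end moments; the primary structure is a simply-supported span XY with redundants M_X and M_Y.
Simple-span end rotations at X and Y under the given loads:
  at X: triangular load, peak 26.8: w₀L³/(45EI) = 1249/EI
  at Y: triangular load, peak 26.8: 7w₀L³/(360EI) = 1093/EI
  at X: point load 22 at a = 10.24: Pab(L + b)/(6LEI) = 115.3/EI
  at Y: point load 22 at a = 10.24: Pab(L + a)/(6LEI) = 173/EI
  θ_X0 = 1364/EI,  θ_Y0 = 1266/EI
Flexibility coefficients: a unit moment at one end gives L/(3EI) there and L/(6EI) at the far end, so f₁₁ = f₂₂ = 4.267/EI and f₁₂ = f₂₁ = 2.133/EI.
Compatibility — zero rotation at each built-in end:
  4.267 M_X + 2.133 M_Y = 1364
  2.133 M_X + 4.267 M_Y = 1266
Solving the pair gives M_X = 228.6 kN·m and M_Y = 182.4 kN·m (hogging).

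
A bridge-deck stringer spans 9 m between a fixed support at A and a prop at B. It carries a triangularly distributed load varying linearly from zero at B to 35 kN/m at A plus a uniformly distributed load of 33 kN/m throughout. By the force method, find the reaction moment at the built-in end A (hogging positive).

Take the reaction at B as the redundant and release it; the primary structure is a cantilever fixed at A.
Primary-structure tip deflection at B by superposition:
  triangular load, peak 35 at the fixed end: w₀L⁴/(30EI) = 7654/EI
  UDL 33: wL⁴/(8EI) = 27064/EI
  δ_0 = 34719/EI
Flexibility coefficient — unit upward force at B: δ_{BB} = L³/(3EI) = 243/EI.
The prop prevents deflection at B: R_B = δ_0/δ_{BB} = 34719/243 = 142.9 kN.
Moment equilibrium about A: M_A = Σ(load moments about A) − R_B·L = 1809 − 142.9×9 = 523.1 kN·m.

M_A = 523.1 kN·m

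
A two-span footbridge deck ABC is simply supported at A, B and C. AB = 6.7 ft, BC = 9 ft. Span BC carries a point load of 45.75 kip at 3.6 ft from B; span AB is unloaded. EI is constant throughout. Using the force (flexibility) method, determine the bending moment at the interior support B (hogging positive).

M_B = 45.32 kip·ft

Release continuity at B by inserting a hinge; the redundant is the internal moment M_B. The primary structure is two simply-supported spans AB and BC.
Discontinuity in slope at B on the released structure — sum the simple-span end rotations:
  span BC: point load 45.75 at a = 3.6: Pab(L + b)/(6LEI) = 237.2/EI
  relative rotation θ_0 = (0 + 237.2)/EI = 237.2/EI
A unit hogging moment at B produces rotation L₁/(3EI) + L₂/(3EI) = 5.233/EI.
Slope continuity at B: θ_0 = M_B·5.233/EI, so M_B = 237.2/5.233 = 45.32 kip·ft (hogging).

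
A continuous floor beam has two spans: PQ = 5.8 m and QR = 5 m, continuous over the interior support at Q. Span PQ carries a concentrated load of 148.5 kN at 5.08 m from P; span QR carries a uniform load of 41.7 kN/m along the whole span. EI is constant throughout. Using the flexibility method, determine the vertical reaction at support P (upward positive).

R_P = -0.1 kN

Take M_Q as the redundant. Released structure: two simple spans PQ and QR with a hinge at Q.
Discontinuity in slope at Q on the released structure — sum the simple-span end rotations:
  span PQ: point load 148.5 at a = 5.08: Pab(L + a)/(6LEI) = 169.8/EI
  span QR: UDL 41.7: wL³/(24EI) = 217.2/EI
  relative rotation θ_0 = (169.8 + 217.2)/EI = 387/EI
A unit hogging moment at Q produces rotation L₁/(3EI) + L₂/(3EI) = 3.6/EI.
Compatibility: M_Q·(L₁+L₂)/(3EI) = θ_0, giving M_Q = 107.5 kN·m (hogging).
Span PQ, ΣM about P with M_Q applied at Q: R_Q^{PQ}·5.8 = 754.4 + 107.5, so R_Q^{PQ} = 148.6 kN and R_P = 148.5 − 148.6 = -0.1 kN.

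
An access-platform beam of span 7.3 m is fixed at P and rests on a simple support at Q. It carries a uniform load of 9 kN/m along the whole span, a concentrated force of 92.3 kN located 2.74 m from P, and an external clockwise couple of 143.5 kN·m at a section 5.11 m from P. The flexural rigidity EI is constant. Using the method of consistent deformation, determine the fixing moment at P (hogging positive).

Remove the prop at Q; the released (primary) structure is a cantilever built in at P.
Deflection at Q on the released cantilever, summing each load's contribution:
  UDL 9: wL⁴/(8EI) = 3195/EI
  point load 92.3 at a = 2.74: Pa²(3L − a)/(6EI) = 2213/EI
  clockwise couple 143.5 at a = 5.11: M₀a(2L − a)/(2EI) = 3479/EI
  δ_0 = 8887/EI
Tip deflection under a unit load at Q: L³/(3EI) = 129.7/EI.
Compatibility at Q: δ_0 − R_Q·δ_{QQ} = 0, so R_Q = 8887/129.7 = 68.53 kN.
Moment equilibrium about P: M_P = Σ(load moments about P) − R_Q·L = 636.2 − 68.53×7.3 = 135.9 kN·m.

M_P = 135.9 kN·m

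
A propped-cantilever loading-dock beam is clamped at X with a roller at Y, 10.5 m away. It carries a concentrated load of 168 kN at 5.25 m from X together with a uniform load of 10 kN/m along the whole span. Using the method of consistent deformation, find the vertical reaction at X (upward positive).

R_X = 181.1 kN

Release the roller at Y. Primary structure: cantilever fixed at X.
Free-end deflection of the primary structure under the applied loading (downward +):
  point load 168 at a = 5.25: Pa²(3L − a)/(6EI) = 20258/EI
  UDL 10: wL⁴/(8EI) = 15194/EI
  δ_0 = 35452/EI
Flexibility coefficient — unit upward force at Y: δ_{YY} = L³/(3EI) = 385.9/EI.
Compatibility at Y: δ_0 − R_Y·δ_{YY} = 0, so R_Y = 35452/385.9 = 91.88 kN.
Vertical equilibrium: R_X = ΣP − R_Y = 273 − 91.88 = 181.1 kN.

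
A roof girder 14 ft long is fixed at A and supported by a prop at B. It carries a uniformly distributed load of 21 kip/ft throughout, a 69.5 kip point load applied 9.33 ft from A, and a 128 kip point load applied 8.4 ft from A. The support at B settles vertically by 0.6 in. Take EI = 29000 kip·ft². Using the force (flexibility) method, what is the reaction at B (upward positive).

R_B = 200 kip

Choose R_B as the redundant. The primary structure is the cantilever fixed at A.
Deflection at B on the released cantilever, summing each load's contribution:
  UDL 21: wL⁴/(8EI) = 100842/EI
  point load 69.5 at a = 9.33: Pa²(3L − a)/(6EI) = 32942/EI
  point load 128 at a = 8.4: Pa²(3L − a)/(6EI) = 50577/EI
  δ_0 = 184361/EI
Tip deflection under a unit load at B: L³/(3EI) = 914.7/EI.
With EI = 29000 kip·ft²: δ_0 = 6.3573 ft and δ_{BB} = 0.03154 ft/kip.
Compatibility — the beam at B must follow the support down by 0.05 ft: δ_0 − R_B·δ_{BB} = 0.05, so R_B = (6.3573 − 0.05)/0.03154 = 200 kip.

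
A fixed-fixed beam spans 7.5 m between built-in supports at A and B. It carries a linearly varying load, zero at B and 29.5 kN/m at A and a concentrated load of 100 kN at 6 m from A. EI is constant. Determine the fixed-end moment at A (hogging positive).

M_A = 107 kN·m

Release both end moments; the primary structure is a simply-supported span AB with redundants M_A and M_B.
End rotations of the released simple span under the applied load (×1/EI):
  at A: triangular load, peak 29.5: w₀L³/(45EI) = 276.6/EI
  at B: triangular load, peak 29.5: 7w₀L³/(360EI) = 242/EI
  at A: point load 100 at a = 6: Pab(L + b)/(6LEI) = 180/EI
  at B: point load 100 at a = 6: Pab(L + a)/(6LEI) = 270/EI
  θ_A0 = 456.6/EI,  θ_B0 = 512/EI
Flexibility coefficients: a unit moment at one end gives L/(3EI) there and L/(6EI) at the far end, so f₁₁ = f₂₂ = 2.5/EI and f₁₂ = f₂₁ = 1.25/EI.
Compatibility — zero rotation at each built-in end:
  2.5 M_A + 1.25 M_B = 456.6
  1.25 M_A + 2.5 M_B = 512
Solving the pair gives M_A = 107 kN·m and M_B = 151.3 kN·m (hogging).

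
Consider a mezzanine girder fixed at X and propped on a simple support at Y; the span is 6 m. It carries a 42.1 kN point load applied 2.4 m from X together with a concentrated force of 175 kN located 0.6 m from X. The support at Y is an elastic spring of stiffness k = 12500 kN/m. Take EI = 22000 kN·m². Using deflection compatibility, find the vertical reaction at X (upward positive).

R_X = 206.1 kN

Choose R_Y as the redundant. The primary structure is the cantilever fixed at X.
Free-end deflection of the primary structure under the applied loading (downward +):
  point load 42.1 at a = 2.4: Pa²(3L − a)/(6EI) = 630.5/EI
  point load 175 at a = 0.6: Pa²(3L − a)/(6EI) = 182.7/EI
  δ_0 = 813.2/EI
Flexibility coefficient — unit upward force at Y: δ_{YY} = L³/(3EI) = 72/EI.
With EI = 22000 kN·m²: δ_0 = 0.036963 m and δ_{YY} = 0.003273 m/kN.
Compatibility — the spring shortens by R_Y/k under the reaction it provides: δ_0 − R_Y·δ_{YY} = R_Y/k. With 1/k = 0.00008 m/kN, R_Y = δ_0 / (δ_{YY} + 1/k) = 0.036963 / (0.003273 + 0.00008) = 11.02 kN.
Vertical equilibrium: R_X = ΣP − R_Y = 217.1 − 11.02 = 206.1 kN.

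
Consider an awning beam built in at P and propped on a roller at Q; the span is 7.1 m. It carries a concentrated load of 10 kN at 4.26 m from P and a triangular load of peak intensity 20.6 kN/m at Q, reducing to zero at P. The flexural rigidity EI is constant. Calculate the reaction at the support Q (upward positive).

R_Q = 44.54 kN

Remove the prop at Q; the released (primary) structure is a cantilever built in at P.
Primary-structure tip deflection at Q by superposition:
  point load 10 at a = 4.26: Pa²(3L − a)/(6EI) = 515.4/EI
  triangular load, peak 20.6 at the free end: 11w₀L⁴/(120EI) = 4799/EI
  δ_0 = 5314/EI
Flexibility coefficient — unit upward force at Q: δ_{QQ} = L³/(3EI) = 119.3/EI.
Compatibility at Q: δ_0 − R_Q·δ_{QQ} = 0, so R_Q = 5314/119.3 = 44.54 kN.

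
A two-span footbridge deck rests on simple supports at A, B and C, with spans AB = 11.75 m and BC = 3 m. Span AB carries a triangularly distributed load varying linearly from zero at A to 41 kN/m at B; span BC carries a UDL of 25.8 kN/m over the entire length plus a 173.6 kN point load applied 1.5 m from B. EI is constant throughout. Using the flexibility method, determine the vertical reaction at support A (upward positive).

R_A = 52.51 kN

Insert a hinge at B; M_B is the redundant, and each span becomes simply supported.
Discontinuity in slope at B on the released structure — sum the simple-span end rotations:
  span AB: triangular load, peak 41: w₀L³/(45EI) = 1478/EI
  span BC: UDL 25.8: wL³/(24EI) = 29.02/EI
  span BC: point load 173.6 at a = 1.5: Pab(L + b)/(6LEI) = 97.65/EI
  relative rotation θ_0 = (1478 + 126.7)/EI = 1605/EI
A unit hogging moment at B produces rotation L₁/(3EI) + L₂/(3EI) = 4.917/EI.
Slope continuity at B: θ_0 = M_B·4.917/EI, so M_B = 1605/4.917 = 326.4 kN·m (hogging).
Span AB, ΣM about A with M_B applied at B: R_B^{AB}·11.75 = 1887 + 326.4, so R_B^{AB} = 188.4 kN and R_A = 240.9 − 188.4 = 52.51 kN.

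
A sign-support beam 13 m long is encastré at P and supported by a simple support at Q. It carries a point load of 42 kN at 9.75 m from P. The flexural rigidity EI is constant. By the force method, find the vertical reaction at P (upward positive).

R_P = 15.42 kN

Take the reaction at Q as the redundant and release it; the primary structure is a cantilever fixed at P.
Free-end deflection of the primary structure under the applied loading (downward +):
  point load 42 at a = 9.75: Pa²(3L − a)/(6EI) = 19464/EI
Tip deflection under a unit load at Q: L³/(3EI) = 732.3/EI.
Compatibility at Q: δ_0 − R_Q·δ_{QQ} = 0, so R_Q = 19464/732.3 = 26.58 kN.
Vertical equilibrium: R_P = ΣP − R_Q = 42 − 26.58 = 15.42 kN.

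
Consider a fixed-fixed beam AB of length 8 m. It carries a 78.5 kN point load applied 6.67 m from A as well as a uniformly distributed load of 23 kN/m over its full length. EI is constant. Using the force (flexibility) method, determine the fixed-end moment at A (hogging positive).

M_A = 137.1 kN·m

Take the two fixed-end moments M_A, M_B as redundants; the released structure is the simple span AB.
Simple-span end rotations at A and B under the given loads:
  at A: point load 78.5 at a = 6.67: Pab(L + b)/(6LEI) = 135.4/EI
  at B: point load 78.5 at a = 6.67: Pab(L + a)/(6LEI) = 212.8/EI
  at A: UDL 23: wL³/(24EI) = 490.7/EI
  at B: UDL 23: wL³/(24EI) = 490.7/EI
  θ_A0 = 626/EI,  θ_B0 = 703.5/EI
Flexibility coefficients: a unit moment at one end gives L/(3EI) there and L/(6EI) at the far end, so f₁₁ = f₂₂ = 2.667/EI and f₁₂ = f₂₁ = 1.333/EI.
Compatibility — zero rotation at each built-in end:
  2.667 M_A + 1.333 M_B = 626
  1.333 M_A + 2.667 M_B = 703.5
Solving the pair gives M_A = 137.1 kN·m and M_B = 195.2 kN·m (hogging).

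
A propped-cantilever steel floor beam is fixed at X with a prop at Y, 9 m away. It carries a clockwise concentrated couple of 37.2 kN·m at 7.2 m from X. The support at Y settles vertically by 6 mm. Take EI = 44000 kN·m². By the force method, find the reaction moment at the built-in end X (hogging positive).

M_X = -6.59 kN·m

Remove the prop at Y; the released (primary) structure is a cantilever built in at X.
Deflection at Y on the released cantilever, summing each load's contribution:
  clockwise couple 37.2 at a = 7.2: M₀a(2L − a)/(2EI) = 1446/EI
Flexibility coefficient — unit upward force at Y: δ_{YY} = L³/(3EI) = 243/EI.
With EI = 44000 kN·m²: δ_0 = 0.032871 m and δ_{YY} = 0.005523 m/kN.
Compatibility — the beam at Y must follow the support down by 0.006 m: δ_0 − R_Y·δ_{YY} = 0.006, so R_Y = (0.032871 − 0.006)/0.005523 = 4.866 kN.
Moment equilibrium about X: M_X = Σ(load moments about X) − R_Y·L = 37.2 − 4.866×9 = -6.59 kN·m.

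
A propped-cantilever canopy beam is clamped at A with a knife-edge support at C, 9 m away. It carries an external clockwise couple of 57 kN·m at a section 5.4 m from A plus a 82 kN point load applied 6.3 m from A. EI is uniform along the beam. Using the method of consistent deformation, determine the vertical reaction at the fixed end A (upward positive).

R_A = 27.81 kN

Release the roller at C. Primary structure: cantilever fixed at A.
Deflection at C on the released cantilever, summing each load's contribution:
  clockwise couple 57 at a = 5.4: M₀a(2L − a)/(2EI) = 1939/EI
  point load 82 at a = 6.3: Pa²(3L − a)/(6EI) = 11228/EI
  δ_0 = 13167/EI
Flexibility coefficient — unit upward force at C: δ_{CC} = L³/(3EI) = 243/EI.
The prop prevents deflection at C: R_C = δ_0/δ_{CC} = 13167/243 = 54.19 kN.
Vertical equilibrium: R_A = ΣP − R_C = 82 − 54.19 = 27.81 kN.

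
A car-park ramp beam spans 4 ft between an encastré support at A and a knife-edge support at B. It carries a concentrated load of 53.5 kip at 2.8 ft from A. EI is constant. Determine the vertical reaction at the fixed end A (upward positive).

R_A = 23.35 kip

Choose R_B as the redundant. The primary structure is the cantilever fixed at A.
Primary-structure tip deflection at B by superposition:
  point load 53.5 at a = 2.8: Pa²(3L − a)/(6EI) = 643.1/EI
Tip deflection under a unit load at B: L³/(3EI) = 21.33/EI.
The prop prevents deflection at B: R_B = δ_0/δ_{BB} = 643.1/21.33 = 30.15 kip.
Vertical equilibrium: R_A = ΣP − R_B = 53.5 − 30.15 = 23.35 kip.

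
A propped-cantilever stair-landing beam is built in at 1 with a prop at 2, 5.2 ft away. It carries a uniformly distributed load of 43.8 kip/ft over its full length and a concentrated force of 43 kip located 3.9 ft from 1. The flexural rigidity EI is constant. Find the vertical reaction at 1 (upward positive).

R_1 = 158.1 kip

Remove the prop at 2; the released (primary) structure is a cantilever built in at 1.
Downward deflection at the released point 2 due to the loads:
  UDL 43.8: wL⁴/(8EI) = 4003/EI
  point load 43 at a = 3.9: Pa²(3L − a)/(6EI) = 1275/EI
  δ_0 = 5278/EI
Flexibility coefficient — unit upward force at 2: δ_{22} = L³/(3EI) = 46.87/EI.
Compatibility at 2: δ_0 − R_2·δ_{22} = 0, so R_2 = 5278/46.87 = 112.6 kip.
Vertical equilibrium: R_1 = ΣP − R_2 = 270.8 − 112.6 = 158.1 kip.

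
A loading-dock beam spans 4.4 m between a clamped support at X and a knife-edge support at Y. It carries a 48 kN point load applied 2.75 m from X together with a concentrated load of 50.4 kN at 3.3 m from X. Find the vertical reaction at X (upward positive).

R_X = 44.24 kN

Choose R_Y as the redundant. The primary structure is the cantilever fixed at X.
Free-end deflection of the primary structure under the applied loading (downward +):
  point load 48 at a = 2.75: Pa²(3L − a)/(6EI) = 632.2/EI
  point load 50.4 at a = 3.3: Pa²(3L − a)/(6EI) = 905.6/EI
  δ_0 = 1538/EI
Tip deflection under a unit load at Y: L³/(3EI) = 28.39/EI.
Compatibility at Y: δ_0 − R_Y·δ_{YY} = 0, so R_Y = 1538/28.39 = 54.16 kN.
Vertical equilibrium: R_X = ΣP − R_Y = 98.4 − 54.16 = 44.24 kN.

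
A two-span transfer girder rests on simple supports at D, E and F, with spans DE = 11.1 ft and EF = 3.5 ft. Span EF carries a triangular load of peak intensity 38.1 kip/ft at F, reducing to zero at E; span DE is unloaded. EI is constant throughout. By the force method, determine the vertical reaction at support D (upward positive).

R_D = -0.588 kip

Release continuity at E by inserting a hinge; the redundant is the internal moment M_E. The primary structure is two simply-supported spans DE and EF.
Rotations at E on the released spans (each span's end-slope, ×1/EI):
  span EF: triangular load, peak 38.1: 7w₀L³/(360EI) = 31.76/EI
  relative rotation θ_0 = (0 + 31.76)/EI = 31.76/EI
A unit hogging moment at E produces rotation L₁/(3EI) + L₂/(3EI) = 4.867/EI.
Slope continuity at E: θ_0 = M_E·4.867/EI, so M_E = 31.76/4.867 = 6.527 kip·ft (hogging).
Span DE, ΣM about D with M_E applied at E: R_E^{DE}·11.1 = 0 + 6.527, so R_E^{DE} = 0.588 kip and R_D = 0 − 0.588 = -0.588 kip.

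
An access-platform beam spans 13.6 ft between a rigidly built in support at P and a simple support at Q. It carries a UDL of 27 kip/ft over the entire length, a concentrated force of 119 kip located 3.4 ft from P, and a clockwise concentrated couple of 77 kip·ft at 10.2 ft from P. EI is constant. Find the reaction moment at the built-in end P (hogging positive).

Release the roller at Q. Primary structure: cantilever fixed at P.
Primary-structure tip deflection at Q by superposition:
  UDL 27: wL⁴/(8EI) = 115459/EI
  point load 119 at a = 3.4: Pa²(3L − a)/(6EI) = 8575/EI
  clockwise couple 77 at a = 10.2: M₀a(2L − a)/(2EI) = 6676/EI
  δ_0 = 130710/EI
Tip deflection under a unit load at Q: L³/(3EI) = 838.5/EI.
Compatibility at Q: δ_0 − R_Q·δ_{QQ} = 0, so R_Q = 130710/838.5 = 155.9 kip.
Moment equilibrium about P: M_P = Σ(load moments about P) − R_Q·L = 2979 − 155.9×13.6 = 858.5 kip·ft.

M_P = 858.5 kip·ft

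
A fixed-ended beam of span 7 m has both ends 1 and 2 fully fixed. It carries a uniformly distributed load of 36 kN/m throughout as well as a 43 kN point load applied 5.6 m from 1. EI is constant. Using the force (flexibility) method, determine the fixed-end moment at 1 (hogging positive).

Take the two fixed-end moments M_1, M_2 as redundants; the released structure is the simple span 12.
Simple-span end rotations at 1 and 2 under the given loads:
  at 1: UDL 36: wL³/(24EI) = 514.5/EI
  at 2: UDL 36: wL³/(24EI) = 514.5/EI
  at 1: point load 43 at a = 5.6: Pab(L + b)/(6LEI) = 67.42/EI
  at 2: point load 43 at a = 5.6: Pab(L + a)/(6LEI) = 101.1/EI
  θ_10 = 581.9/EI,  θ_20 = 615.6/EI
Flexibility coefficients: a unit moment at one end gives L/(3EI) there and L/(6EI) at the far end, so f₁₁ = f₂₂ = 2.333/EI and f₁₂ = f₂₁ = 1.167/EI.
Compatibility — zero rotation at each built-in end:
  2.333 M_1 + 1.167 M_2 = 581.9
  1.167 M_1 + 2.333 M_2 = 615.6
Solving the pair gives M_1 = 156.6 kN·m and M_2 = 185.5 kN·m (hogging).

M_1 = 156.6 kN·m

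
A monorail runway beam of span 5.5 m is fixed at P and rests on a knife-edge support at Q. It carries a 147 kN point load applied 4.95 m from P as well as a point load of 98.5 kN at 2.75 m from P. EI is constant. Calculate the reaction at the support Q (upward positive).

Choose R_Q as the redundant. The primary structure is the cantilever fixed at P.
Free-end deflection of the primary structure under the applied loading (downward +):
  point load 147 at a = 4.95: Pa²(3L − a)/(6EI) = 6934/EI
  point load 98.5 at a = 2.75: Pa²(3L − a)/(6EI) = 1707/EI
  δ_0 = 8641/EI
Tip deflection under a unit load at Q: L³/(3EI) = 55.46/EI.
Compatibility at Q: δ_0 − R_Q·δ_{QQ} = 0, so R_Q = 8641/55.46 = 155.8 kN.

R_Q = 155.8 kN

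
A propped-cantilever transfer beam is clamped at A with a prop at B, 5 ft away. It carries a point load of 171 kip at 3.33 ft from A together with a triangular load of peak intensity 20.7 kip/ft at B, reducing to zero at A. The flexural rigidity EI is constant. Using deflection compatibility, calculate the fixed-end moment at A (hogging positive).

M_A = 157 kip·ft

Take the reaction at B as the redundant and release it; the primary structure is a cantilever fixed at A.
Downward deflection at the released point B due to the loads:
  point load 171 at a = 3.33: Pa²(3L − a)/(6EI) = 3688/EI
  triangular load, peak 20.7 at the free end: 11w₀L⁴/(120EI) = 1186/EI
  δ_0 = 4874/EI
Tip deflection under a unit load at B: L³/(3EI) = 41.67/EI.
The prop prevents deflection at B: R_B = δ_0/δ_{BB} = 4874/41.67 = 117 kip.
Moment equilibrium about A: M_A = Σ(load moments about A) − R_B·L = 741.9 − 117×5 = 157 kip·ft.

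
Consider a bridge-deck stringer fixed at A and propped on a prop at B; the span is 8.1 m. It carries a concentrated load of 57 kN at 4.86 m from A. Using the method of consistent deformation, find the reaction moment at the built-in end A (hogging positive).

M_A = 77.57 kN·m

Remove the prop at B; the released (primary) structure is a cantilever built in at A.
Downward deflection at the released point B due to the loads:
  point load 57 at a = 4.86: Pa²(3L − a)/(6EI) = 4362/EI
Flexibility coefficient — unit upward force at B: δ_{BB} = L³/(3EI) = 177.1/EI.
The prop prevents deflection at B: R_B = δ_0/δ_{BB} = 4362/177.1 = 24.62 kN.
Moment equilibrium about A: M_A = Σ(load moments about A) − R_B·L = 277 − 24.62×8.1 = 77.57 kN·m.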